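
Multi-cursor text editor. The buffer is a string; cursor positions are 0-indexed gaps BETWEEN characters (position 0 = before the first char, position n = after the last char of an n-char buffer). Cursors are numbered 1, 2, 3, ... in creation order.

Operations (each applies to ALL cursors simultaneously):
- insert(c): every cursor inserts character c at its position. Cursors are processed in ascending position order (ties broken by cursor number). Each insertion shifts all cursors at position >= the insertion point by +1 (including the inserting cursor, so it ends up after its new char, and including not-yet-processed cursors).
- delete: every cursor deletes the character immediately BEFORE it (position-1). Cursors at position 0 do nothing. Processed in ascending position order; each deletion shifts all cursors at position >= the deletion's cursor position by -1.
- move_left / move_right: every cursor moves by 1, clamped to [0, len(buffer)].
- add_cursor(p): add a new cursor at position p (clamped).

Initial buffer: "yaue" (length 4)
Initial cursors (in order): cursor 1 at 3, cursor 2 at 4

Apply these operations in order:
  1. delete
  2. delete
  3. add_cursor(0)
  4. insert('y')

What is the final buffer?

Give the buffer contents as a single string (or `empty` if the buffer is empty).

After op 1 (delete): buffer="ya" (len 2), cursors c1@2 c2@2, authorship ..
After op 2 (delete): buffer="" (len 0), cursors c1@0 c2@0, authorship 
After op 3 (add_cursor(0)): buffer="" (len 0), cursors c1@0 c2@0 c3@0, authorship 
After op 4 (insert('y')): buffer="yyy" (len 3), cursors c1@3 c2@3 c3@3, authorship 123

Answer: yyy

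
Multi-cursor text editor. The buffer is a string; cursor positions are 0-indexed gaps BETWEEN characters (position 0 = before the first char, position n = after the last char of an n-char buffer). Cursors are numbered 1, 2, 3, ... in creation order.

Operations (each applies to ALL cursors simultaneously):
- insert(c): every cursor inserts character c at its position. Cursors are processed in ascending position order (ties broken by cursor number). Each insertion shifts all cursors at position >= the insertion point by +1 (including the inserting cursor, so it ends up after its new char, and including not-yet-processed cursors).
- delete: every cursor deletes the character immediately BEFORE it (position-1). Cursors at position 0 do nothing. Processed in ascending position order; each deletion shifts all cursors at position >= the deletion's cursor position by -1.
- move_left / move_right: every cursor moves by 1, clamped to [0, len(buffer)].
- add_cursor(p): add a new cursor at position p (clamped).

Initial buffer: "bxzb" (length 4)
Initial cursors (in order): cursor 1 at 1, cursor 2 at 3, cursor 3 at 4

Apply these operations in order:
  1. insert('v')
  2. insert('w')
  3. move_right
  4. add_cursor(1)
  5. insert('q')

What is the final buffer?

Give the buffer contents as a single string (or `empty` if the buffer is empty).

After op 1 (insert('v')): buffer="bvxzvbv" (len 7), cursors c1@2 c2@5 c3@7, authorship .1..2.3
After op 2 (insert('w')): buffer="bvwxzvwbvw" (len 10), cursors c1@3 c2@7 c3@10, authorship .11..22.33
After op 3 (move_right): buffer="bvwxzvwbvw" (len 10), cursors c1@4 c2@8 c3@10, authorship .11..22.33
After op 4 (add_cursor(1)): buffer="bvwxzvwbvw" (len 10), cursors c4@1 c1@4 c2@8 c3@10, authorship .11..22.33
After op 5 (insert('q')): buffer="bqvwxqzvwbqvwq" (len 14), cursors c4@2 c1@6 c2@11 c3@14, authorship .411.1.22.2333

Answer: bqvwxqzvwbqvwq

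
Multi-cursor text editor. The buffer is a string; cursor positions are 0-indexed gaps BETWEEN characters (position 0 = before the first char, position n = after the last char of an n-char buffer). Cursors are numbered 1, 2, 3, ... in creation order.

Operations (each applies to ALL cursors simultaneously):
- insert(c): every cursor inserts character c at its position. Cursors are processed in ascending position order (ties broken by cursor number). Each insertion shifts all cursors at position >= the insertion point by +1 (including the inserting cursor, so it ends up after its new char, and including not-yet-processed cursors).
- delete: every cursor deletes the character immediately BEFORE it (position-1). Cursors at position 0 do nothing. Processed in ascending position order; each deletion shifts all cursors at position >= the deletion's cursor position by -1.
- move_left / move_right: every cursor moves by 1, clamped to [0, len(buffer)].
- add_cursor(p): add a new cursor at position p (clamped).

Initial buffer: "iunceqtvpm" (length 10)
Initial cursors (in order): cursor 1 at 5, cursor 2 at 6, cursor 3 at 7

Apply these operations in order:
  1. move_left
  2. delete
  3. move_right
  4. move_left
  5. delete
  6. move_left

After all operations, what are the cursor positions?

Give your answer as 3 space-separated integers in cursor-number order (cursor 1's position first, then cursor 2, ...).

After op 1 (move_left): buffer="iunceqtvpm" (len 10), cursors c1@4 c2@5 c3@6, authorship ..........
After op 2 (delete): buffer="iuntvpm" (len 7), cursors c1@3 c2@3 c3@3, authorship .......
After op 3 (move_right): buffer="iuntvpm" (len 7), cursors c1@4 c2@4 c3@4, authorship .......
After op 4 (move_left): buffer="iuntvpm" (len 7), cursors c1@3 c2@3 c3@3, authorship .......
After op 5 (delete): buffer="tvpm" (len 4), cursors c1@0 c2@0 c3@0, authorship ....
After op 6 (move_left): buffer="tvpm" (len 4), cursors c1@0 c2@0 c3@0, authorship ....

Answer: 0 0 0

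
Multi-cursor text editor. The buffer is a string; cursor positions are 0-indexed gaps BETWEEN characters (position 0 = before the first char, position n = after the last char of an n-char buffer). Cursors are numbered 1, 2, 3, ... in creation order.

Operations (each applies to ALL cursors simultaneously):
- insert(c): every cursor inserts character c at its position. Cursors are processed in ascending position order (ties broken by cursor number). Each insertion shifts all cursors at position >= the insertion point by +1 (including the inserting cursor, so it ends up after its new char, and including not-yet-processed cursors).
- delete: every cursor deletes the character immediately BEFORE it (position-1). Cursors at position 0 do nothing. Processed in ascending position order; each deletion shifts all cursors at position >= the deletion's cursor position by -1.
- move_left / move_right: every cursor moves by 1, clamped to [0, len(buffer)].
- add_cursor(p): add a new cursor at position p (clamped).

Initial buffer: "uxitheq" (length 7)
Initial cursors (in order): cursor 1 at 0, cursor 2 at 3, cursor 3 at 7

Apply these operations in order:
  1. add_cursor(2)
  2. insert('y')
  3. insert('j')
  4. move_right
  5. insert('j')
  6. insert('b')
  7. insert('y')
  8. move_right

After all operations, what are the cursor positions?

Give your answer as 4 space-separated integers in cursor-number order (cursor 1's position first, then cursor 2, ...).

Answer: 7 20 27 14

Derivation:
After op 1 (add_cursor(2)): buffer="uxitheq" (len 7), cursors c1@0 c4@2 c2@3 c3@7, authorship .......
After op 2 (insert('y')): buffer="yuxyiytheqy" (len 11), cursors c1@1 c4@4 c2@6 c3@11, authorship 1..4.2....3
After op 3 (insert('j')): buffer="yjuxyjiyjtheqyj" (len 15), cursors c1@2 c4@6 c2@9 c3@15, authorship 11..44.22....33
After op 4 (move_right): buffer="yjuxyjiyjtheqyj" (len 15), cursors c1@3 c4@7 c2@10 c3@15, authorship 11..44.22....33
After op 5 (insert('j')): buffer="yjujxyjijyjtjheqyjj" (len 19), cursors c1@4 c4@9 c2@13 c3@19, authorship 11.1.44.422.2...333
After op 6 (insert('b')): buffer="yjujbxyjijbyjtjbheqyjjb" (len 23), cursors c1@5 c4@11 c2@16 c3@23, authorship 11.11.44.4422.22...3333
After op 7 (insert('y')): buffer="yjujbyxyjijbyyjtjbyheqyjjby" (len 27), cursors c1@6 c4@13 c2@19 c3@27, authorship 11.111.44.44422.222...33333
After op 8 (move_right): buffer="yjujbyxyjijbyyjtjbyheqyjjby" (len 27), cursors c1@7 c4@14 c2@20 c3@27, authorship 11.111.44.44422.222...33333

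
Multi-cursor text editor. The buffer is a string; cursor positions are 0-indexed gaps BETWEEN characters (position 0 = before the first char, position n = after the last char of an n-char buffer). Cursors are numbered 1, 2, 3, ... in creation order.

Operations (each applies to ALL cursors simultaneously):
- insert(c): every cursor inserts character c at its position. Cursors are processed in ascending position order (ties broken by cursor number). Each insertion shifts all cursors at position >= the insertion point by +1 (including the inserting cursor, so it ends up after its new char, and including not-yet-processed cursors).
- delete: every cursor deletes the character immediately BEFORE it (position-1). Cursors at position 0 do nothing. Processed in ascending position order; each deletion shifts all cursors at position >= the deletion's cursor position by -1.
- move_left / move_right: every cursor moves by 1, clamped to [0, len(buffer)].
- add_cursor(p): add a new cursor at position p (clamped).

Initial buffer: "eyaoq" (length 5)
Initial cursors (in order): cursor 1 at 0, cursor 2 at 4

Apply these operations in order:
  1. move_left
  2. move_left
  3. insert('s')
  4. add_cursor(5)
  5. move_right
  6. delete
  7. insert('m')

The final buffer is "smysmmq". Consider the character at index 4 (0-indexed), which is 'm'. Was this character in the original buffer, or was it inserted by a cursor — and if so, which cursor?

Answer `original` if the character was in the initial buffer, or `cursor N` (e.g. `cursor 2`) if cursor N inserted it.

After op 1 (move_left): buffer="eyaoq" (len 5), cursors c1@0 c2@3, authorship .....
After op 2 (move_left): buffer="eyaoq" (len 5), cursors c1@0 c2@2, authorship .....
After op 3 (insert('s')): buffer="seysaoq" (len 7), cursors c1@1 c2@4, authorship 1..2...
After op 4 (add_cursor(5)): buffer="seysaoq" (len 7), cursors c1@1 c2@4 c3@5, authorship 1..2...
After op 5 (move_right): buffer="seysaoq" (len 7), cursors c1@2 c2@5 c3@6, authorship 1..2...
After op 6 (delete): buffer="sysq" (len 4), cursors c1@1 c2@3 c3@3, authorship 1.2.
After op 7 (insert('m')): buffer="smysmmq" (len 7), cursors c1@2 c2@6 c3@6, authorship 11.223.
Authorship (.=original, N=cursor N): 1 1 . 2 2 3 .
Index 4: author = 2

Answer: cursor 2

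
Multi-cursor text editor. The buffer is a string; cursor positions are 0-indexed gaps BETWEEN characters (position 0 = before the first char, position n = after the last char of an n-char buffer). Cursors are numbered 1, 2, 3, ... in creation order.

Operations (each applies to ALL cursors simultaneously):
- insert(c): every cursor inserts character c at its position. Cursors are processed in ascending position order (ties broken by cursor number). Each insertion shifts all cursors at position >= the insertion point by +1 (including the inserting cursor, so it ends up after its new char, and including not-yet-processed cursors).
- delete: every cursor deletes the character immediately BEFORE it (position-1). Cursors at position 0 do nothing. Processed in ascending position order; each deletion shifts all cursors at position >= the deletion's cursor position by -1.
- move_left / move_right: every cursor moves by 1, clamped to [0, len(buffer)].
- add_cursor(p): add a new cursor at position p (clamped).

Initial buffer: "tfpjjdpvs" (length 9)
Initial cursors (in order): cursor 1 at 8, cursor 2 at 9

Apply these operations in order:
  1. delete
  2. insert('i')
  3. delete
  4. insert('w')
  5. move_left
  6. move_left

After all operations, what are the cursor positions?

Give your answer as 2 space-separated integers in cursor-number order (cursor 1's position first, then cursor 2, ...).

Answer: 7 7

Derivation:
After op 1 (delete): buffer="tfpjjdp" (len 7), cursors c1@7 c2@7, authorship .......
After op 2 (insert('i')): buffer="tfpjjdpii" (len 9), cursors c1@9 c2@9, authorship .......12
After op 3 (delete): buffer="tfpjjdp" (len 7), cursors c1@7 c2@7, authorship .......
After op 4 (insert('w')): buffer="tfpjjdpww" (len 9), cursors c1@9 c2@9, authorship .......12
After op 5 (move_left): buffer="tfpjjdpww" (len 9), cursors c1@8 c2@8, authorship .......12
After op 6 (move_left): buffer="tfpjjdpww" (len 9), cursors c1@7 c2@7, authorship .......12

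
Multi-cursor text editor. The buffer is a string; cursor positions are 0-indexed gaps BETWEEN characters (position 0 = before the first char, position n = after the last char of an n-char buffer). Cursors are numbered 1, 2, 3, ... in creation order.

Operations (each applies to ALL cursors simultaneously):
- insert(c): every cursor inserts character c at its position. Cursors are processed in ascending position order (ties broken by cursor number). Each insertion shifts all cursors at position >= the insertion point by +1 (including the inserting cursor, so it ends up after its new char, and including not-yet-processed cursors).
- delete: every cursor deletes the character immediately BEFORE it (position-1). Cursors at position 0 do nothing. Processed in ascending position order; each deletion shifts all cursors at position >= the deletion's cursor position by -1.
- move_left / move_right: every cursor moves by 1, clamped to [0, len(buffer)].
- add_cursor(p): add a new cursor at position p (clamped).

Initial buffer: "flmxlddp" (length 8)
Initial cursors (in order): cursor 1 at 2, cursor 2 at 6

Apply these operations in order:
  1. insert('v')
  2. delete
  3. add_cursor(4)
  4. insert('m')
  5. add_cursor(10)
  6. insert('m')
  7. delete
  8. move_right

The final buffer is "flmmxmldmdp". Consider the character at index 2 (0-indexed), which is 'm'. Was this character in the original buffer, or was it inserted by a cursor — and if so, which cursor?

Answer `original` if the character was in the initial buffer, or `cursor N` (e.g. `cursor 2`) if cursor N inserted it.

Answer: cursor 1

Derivation:
After op 1 (insert('v')): buffer="flvmxldvdp" (len 10), cursors c1@3 c2@8, authorship ..1....2..
After op 2 (delete): buffer="flmxlddp" (len 8), cursors c1@2 c2@6, authorship ........
After op 3 (add_cursor(4)): buffer="flmxlddp" (len 8), cursors c1@2 c3@4 c2@6, authorship ........
After op 4 (insert('m')): buffer="flmmxmldmdp" (len 11), cursors c1@3 c3@6 c2@9, authorship ..1..3..2..
After op 5 (add_cursor(10)): buffer="flmmxmldmdp" (len 11), cursors c1@3 c3@6 c2@9 c4@10, authorship ..1..3..2..
After op 6 (insert('m')): buffer="flmmmxmmldmmdmp" (len 15), cursors c1@4 c3@8 c2@12 c4@14, authorship ..11..33..22.4.
After op 7 (delete): buffer="flmmxmldmdp" (len 11), cursors c1@3 c3@6 c2@9 c4@10, authorship ..1..3..2..
After op 8 (move_right): buffer="flmmxmldmdp" (len 11), cursors c1@4 c3@7 c2@10 c4@11, authorship ..1..3..2..
Authorship (.=original, N=cursor N): . . 1 . . 3 . . 2 . .
Index 2: author = 1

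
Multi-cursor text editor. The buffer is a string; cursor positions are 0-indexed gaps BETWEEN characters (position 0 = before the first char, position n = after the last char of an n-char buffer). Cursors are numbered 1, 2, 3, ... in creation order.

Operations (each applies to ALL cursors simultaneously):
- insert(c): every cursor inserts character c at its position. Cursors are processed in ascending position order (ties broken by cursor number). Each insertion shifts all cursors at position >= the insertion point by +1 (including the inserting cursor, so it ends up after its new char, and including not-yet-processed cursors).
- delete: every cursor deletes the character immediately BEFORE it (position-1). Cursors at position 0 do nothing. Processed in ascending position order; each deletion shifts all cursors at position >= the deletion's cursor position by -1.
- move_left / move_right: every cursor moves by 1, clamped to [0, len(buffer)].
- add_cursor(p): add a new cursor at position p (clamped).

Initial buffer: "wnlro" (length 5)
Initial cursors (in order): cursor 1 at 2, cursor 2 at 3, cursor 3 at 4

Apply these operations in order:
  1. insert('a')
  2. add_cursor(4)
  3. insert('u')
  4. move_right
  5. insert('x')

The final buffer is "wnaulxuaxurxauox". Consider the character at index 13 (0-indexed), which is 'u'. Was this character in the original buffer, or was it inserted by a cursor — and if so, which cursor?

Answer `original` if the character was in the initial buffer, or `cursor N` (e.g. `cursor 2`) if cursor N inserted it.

Answer: cursor 3

Derivation:
After op 1 (insert('a')): buffer="wnalarao" (len 8), cursors c1@3 c2@5 c3@7, authorship ..1.2.3.
After op 2 (add_cursor(4)): buffer="wnalarao" (len 8), cursors c1@3 c4@4 c2@5 c3@7, authorship ..1.2.3.
After op 3 (insert('u')): buffer="wnauluaurauo" (len 12), cursors c1@4 c4@6 c2@8 c3@11, authorship ..11.422.33.
After op 4 (move_right): buffer="wnauluaurauo" (len 12), cursors c1@5 c4@7 c2@9 c3@12, authorship ..11.422.33.
After op 5 (insert('x')): buffer="wnaulxuaxurxauox" (len 16), cursors c1@6 c4@9 c2@12 c3@16, authorship ..11.14242.233.3
Authorship (.=original, N=cursor N): . . 1 1 . 1 4 2 4 2 . 2 3 3 . 3
Index 13: author = 3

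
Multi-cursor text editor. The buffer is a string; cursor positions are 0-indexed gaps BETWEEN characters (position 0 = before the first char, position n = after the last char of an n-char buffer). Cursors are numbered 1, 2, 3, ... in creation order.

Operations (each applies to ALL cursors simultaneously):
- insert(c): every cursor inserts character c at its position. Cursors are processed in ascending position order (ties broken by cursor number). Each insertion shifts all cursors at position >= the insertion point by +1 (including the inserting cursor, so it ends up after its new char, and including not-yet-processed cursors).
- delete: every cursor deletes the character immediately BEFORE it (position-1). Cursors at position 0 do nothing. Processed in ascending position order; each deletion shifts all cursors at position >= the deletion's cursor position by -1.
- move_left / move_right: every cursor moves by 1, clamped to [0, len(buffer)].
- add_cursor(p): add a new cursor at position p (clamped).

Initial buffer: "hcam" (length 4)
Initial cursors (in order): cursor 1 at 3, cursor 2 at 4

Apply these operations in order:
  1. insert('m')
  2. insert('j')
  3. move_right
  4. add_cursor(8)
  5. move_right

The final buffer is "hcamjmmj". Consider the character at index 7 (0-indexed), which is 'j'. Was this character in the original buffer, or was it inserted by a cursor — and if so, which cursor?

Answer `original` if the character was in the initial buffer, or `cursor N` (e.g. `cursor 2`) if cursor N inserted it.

Answer: cursor 2

Derivation:
After op 1 (insert('m')): buffer="hcammm" (len 6), cursors c1@4 c2@6, authorship ...1.2
After op 2 (insert('j')): buffer="hcamjmmj" (len 8), cursors c1@5 c2@8, authorship ...11.22
After op 3 (move_right): buffer="hcamjmmj" (len 8), cursors c1@6 c2@8, authorship ...11.22
After op 4 (add_cursor(8)): buffer="hcamjmmj" (len 8), cursors c1@6 c2@8 c3@8, authorship ...11.22
After op 5 (move_right): buffer="hcamjmmj" (len 8), cursors c1@7 c2@8 c3@8, authorship ...11.22
Authorship (.=original, N=cursor N): . . . 1 1 . 2 2
Index 7: author = 2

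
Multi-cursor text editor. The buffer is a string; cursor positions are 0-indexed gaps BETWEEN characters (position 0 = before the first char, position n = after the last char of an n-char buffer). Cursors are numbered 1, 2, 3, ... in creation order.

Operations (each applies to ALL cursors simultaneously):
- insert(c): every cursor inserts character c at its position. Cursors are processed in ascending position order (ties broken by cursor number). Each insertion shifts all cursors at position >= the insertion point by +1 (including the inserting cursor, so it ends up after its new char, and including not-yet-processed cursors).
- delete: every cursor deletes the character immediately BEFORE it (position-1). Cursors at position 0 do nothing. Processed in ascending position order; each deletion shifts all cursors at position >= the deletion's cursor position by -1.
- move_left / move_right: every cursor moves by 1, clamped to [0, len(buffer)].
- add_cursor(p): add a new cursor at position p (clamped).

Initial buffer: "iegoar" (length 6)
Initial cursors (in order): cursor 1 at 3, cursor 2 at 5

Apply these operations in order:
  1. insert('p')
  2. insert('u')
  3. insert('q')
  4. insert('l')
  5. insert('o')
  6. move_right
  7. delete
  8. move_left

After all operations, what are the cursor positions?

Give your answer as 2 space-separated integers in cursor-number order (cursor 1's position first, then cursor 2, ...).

Answer: 7 13

Derivation:
After op 1 (insert('p')): buffer="iegpoapr" (len 8), cursors c1@4 c2@7, authorship ...1..2.
After op 2 (insert('u')): buffer="iegpuoapur" (len 10), cursors c1@5 c2@9, authorship ...11..22.
After op 3 (insert('q')): buffer="iegpuqoapuqr" (len 12), cursors c1@6 c2@11, authorship ...111..222.
After op 4 (insert('l')): buffer="iegpuqloapuqlr" (len 14), cursors c1@7 c2@13, authorship ...1111..2222.
After op 5 (insert('o')): buffer="iegpuqlooapuqlor" (len 16), cursors c1@8 c2@15, authorship ...11111..22222.
After op 6 (move_right): buffer="iegpuqlooapuqlor" (len 16), cursors c1@9 c2@16, authorship ...11111..22222.
After op 7 (delete): buffer="iegpuqloapuqlo" (len 14), cursors c1@8 c2@14, authorship ...11111.22222
After op 8 (move_left): buffer="iegpuqloapuqlo" (len 14), cursors c1@7 c2@13, authorship ...11111.22222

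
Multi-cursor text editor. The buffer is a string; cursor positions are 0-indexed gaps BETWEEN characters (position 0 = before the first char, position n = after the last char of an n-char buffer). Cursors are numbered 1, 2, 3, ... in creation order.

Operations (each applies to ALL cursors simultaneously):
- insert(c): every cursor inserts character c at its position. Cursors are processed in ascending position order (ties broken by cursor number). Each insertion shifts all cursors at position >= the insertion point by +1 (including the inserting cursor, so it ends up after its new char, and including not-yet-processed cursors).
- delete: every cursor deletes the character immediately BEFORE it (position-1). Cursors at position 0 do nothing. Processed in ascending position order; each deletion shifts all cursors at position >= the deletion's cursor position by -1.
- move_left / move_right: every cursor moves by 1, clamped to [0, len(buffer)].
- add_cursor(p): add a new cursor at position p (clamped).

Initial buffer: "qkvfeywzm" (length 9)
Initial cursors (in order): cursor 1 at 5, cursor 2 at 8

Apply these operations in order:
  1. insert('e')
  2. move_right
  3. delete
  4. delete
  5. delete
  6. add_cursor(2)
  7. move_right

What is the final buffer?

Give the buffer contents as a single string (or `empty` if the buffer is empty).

Answer: qkvfw

Derivation:
After op 1 (insert('e')): buffer="qkvfeeywzem" (len 11), cursors c1@6 c2@10, authorship .....1...2.
After op 2 (move_right): buffer="qkvfeeywzem" (len 11), cursors c1@7 c2@11, authorship .....1...2.
After op 3 (delete): buffer="qkvfeewze" (len 9), cursors c1@6 c2@9, authorship .....1..2
After op 4 (delete): buffer="qkvfewz" (len 7), cursors c1@5 c2@7, authorship .......
After op 5 (delete): buffer="qkvfw" (len 5), cursors c1@4 c2@5, authorship .....
After op 6 (add_cursor(2)): buffer="qkvfw" (len 5), cursors c3@2 c1@4 c2@5, authorship .....
After op 7 (move_right): buffer="qkvfw" (len 5), cursors c3@3 c1@5 c2@5, authorship .....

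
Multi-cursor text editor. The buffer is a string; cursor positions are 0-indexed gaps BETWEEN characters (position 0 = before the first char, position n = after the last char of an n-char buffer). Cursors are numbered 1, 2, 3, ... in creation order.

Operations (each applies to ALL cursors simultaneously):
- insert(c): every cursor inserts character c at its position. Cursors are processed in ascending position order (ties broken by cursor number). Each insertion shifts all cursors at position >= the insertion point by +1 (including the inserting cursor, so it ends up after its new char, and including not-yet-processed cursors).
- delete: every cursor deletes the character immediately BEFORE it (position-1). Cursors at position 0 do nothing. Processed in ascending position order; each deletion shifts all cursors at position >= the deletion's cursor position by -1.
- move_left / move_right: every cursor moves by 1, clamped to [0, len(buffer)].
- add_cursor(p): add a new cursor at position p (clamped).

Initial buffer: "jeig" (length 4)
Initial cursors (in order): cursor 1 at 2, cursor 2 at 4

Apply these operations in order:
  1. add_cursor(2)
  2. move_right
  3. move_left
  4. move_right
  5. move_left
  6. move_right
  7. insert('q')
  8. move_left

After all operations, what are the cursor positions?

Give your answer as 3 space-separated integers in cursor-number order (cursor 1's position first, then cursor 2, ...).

After op 1 (add_cursor(2)): buffer="jeig" (len 4), cursors c1@2 c3@2 c2@4, authorship ....
After op 2 (move_right): buffer="jeig" (len 4), cursors c1@3 c3@3 c2@4, authorship ....
After op 3 (move_left): buffer="jeig" (len 4), cursors c1@2 c3@2 c2@3, authorship ....
After op 4 (move_right): buffer="jeig" (len 4), cursors c1@3 c3@3 c2@4, authorship ....
After op 5 (move_left): buffer="jeig" (len 4), cursors c1@2 c3@2 c2@3, authorship ....
After op 6 (move_right): buffer="jeig" (len 4), cursors c1@3 c3@3 c2@4, authorship ....
After op 7 (insert('q')): buffer="jeiqqgq" (len 7), cursors c1@5 c3@5 c2@7, authorship ...13.2
After op 8 (move_left): buffer="jeiqqgq" (len 7), cursors c1@4 c3@4 c2@6, authorship ...13.2

Answer: 4 6 4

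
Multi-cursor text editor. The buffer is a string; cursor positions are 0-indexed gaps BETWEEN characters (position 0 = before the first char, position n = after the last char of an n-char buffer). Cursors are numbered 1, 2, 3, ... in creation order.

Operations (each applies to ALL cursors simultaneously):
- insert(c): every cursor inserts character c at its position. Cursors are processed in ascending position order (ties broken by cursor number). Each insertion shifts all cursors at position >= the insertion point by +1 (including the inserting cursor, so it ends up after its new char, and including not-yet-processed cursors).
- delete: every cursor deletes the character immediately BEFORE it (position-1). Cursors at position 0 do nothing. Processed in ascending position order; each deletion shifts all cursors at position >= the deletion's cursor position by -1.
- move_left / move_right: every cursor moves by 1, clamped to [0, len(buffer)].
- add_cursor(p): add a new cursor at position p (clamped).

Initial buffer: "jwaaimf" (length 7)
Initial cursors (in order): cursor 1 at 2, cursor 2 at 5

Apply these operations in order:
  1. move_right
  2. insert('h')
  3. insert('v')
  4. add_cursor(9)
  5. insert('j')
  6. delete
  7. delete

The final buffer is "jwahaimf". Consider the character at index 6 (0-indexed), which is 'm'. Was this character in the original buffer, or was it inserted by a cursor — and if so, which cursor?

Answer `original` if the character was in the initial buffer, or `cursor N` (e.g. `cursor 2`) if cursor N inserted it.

Answer: original

Derivation:
After op 1 (move_right): buffer="jwaaimf" (len 7), cursors c1@3 c2@6, authorship .......
After op 2 (insert('h')): buffer="jwahaimhf" (len 9), cursors c1@4 c2@8, authorship ...1...2.
After op 3 (insert('v')): buffer="jwahvaimhvf" (len 11), cursors c1@5 c2@10, authorship ...11...22.
After op 4 (add_cursor(9)): buffer="jwahvaimhvf" (len 11), cursors c1@5 c3@9 c2@10, authorship ...11...22.
After op 5 (insert('j')): buffer="jwahvjaimhjvjf" (len 14), cursors c1@6 c3@11 c2@13, authorship ...111...2322.
After op 6 (delete): buffer="jwahvaimhvf" (len 11), cursors c1@5 c3@9 c2@10, authorship ...11...22.
After op 7 (delete): buffer="jwahaimf" (len 8), cursors c1@4 c2@7 c3@7, authorship ...1....
Authorship (.=original, N=cursor N): . . . 1 . . . .
Index 6: author = original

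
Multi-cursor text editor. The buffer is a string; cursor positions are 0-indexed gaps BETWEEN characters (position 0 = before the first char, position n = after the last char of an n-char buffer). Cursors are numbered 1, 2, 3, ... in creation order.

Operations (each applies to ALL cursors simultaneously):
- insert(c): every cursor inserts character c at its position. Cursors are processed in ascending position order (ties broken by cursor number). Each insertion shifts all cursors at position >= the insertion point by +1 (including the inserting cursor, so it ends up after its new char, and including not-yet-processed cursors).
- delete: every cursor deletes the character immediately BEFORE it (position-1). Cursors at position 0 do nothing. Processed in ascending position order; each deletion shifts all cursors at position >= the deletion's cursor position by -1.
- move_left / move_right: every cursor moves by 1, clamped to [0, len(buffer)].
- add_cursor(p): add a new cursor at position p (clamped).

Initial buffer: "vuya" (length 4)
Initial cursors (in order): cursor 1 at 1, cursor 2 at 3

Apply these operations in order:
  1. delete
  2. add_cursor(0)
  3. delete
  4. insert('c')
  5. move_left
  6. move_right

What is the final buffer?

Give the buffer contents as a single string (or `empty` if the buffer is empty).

After op 1 (delete): buffer="ua" (len 2), cursors c1@0 c2@1, authorship ..
After op 2 (add_cursor(0)): buffer="ua" (len 2), cursors c1@0 c3@0 c2@1, authorship ..
After op 3 (delete): buffer="a" (len 1), cursors c1@0 c2@0 c3@0, authorship .
After op 4 (insert('c')): buffer="ccca" (len 4), cursors c1@3 c2@3 c3@3, authorship 123.
After op 5 (move_left): buffer="ccca" (len 4), cursors c1@2 c2@2 c3@2, authorship 123.
After op 6 (move_right): buffer="ccca" (len 4), cursors c1@3 c2@3 c3@3, authorship 123.

Answer: ccca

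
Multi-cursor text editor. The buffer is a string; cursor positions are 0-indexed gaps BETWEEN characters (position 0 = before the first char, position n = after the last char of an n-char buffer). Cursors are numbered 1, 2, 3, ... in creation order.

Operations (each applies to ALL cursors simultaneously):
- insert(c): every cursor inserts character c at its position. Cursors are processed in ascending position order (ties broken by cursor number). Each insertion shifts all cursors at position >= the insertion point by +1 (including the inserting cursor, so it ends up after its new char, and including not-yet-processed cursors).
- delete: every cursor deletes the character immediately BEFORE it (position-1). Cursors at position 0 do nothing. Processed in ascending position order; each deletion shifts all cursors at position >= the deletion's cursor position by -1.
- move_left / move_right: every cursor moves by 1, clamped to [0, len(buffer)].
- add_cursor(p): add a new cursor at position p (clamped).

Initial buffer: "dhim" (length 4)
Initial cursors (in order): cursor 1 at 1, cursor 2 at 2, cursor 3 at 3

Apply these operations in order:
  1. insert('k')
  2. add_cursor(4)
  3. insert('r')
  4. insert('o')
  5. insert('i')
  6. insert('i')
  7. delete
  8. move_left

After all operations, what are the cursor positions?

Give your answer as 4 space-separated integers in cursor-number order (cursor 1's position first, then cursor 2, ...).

Answer: 4 12 17 12

Derivation:
After op 1 (insert('k')): buffer="dkhkikm" (len 7), cursors c1@2 c2@4 c3@6, authorship .1.2.3.
After op 2 (add_cursor(4)): buffer="dkhkikm" (len 7), cursors c1@2 c2@4 c4@4 c3@6, authorship .1.2.3.
After op 3 (insert('r')): buffer="dkrhkrrikrm" (len 11), cursors c1@3 c2@7 c4@7 c3@10, authorship .11.224.33.
After op 4 (insert('o')): buffer="dkrohkrrooikrom" (len 15), cursors c1@4 c2@10 c4@10 c3@14, authorship .111.22424.333.
After op 5 (insert('i')): buffer="dkroihkrrooiiikroim" (len 19), cursors c1@5 c2@13 c4@13 c3@18, authorship .1111.2242424.3333.
After op 6 (insert('i')): buffer="dkroiihkrrooiiiiikroiim" (len 23), cursors c1@6 c2@16 c4@16 c3@22, authorship .11111.224242424.33333.
After op 7 (delete): buffer="dkroihkrrooiiikroim" (len 19), cursors c1@5 c2@13 c4@13 c3@18, authorship .1111.2242424.3333.
After op 8 (move_left): buffer="dkroihkrrooiiikroim" (len 19), cursors c1@4 c2@12 c4@12 c3@17, authorship .1111.2242424.3333.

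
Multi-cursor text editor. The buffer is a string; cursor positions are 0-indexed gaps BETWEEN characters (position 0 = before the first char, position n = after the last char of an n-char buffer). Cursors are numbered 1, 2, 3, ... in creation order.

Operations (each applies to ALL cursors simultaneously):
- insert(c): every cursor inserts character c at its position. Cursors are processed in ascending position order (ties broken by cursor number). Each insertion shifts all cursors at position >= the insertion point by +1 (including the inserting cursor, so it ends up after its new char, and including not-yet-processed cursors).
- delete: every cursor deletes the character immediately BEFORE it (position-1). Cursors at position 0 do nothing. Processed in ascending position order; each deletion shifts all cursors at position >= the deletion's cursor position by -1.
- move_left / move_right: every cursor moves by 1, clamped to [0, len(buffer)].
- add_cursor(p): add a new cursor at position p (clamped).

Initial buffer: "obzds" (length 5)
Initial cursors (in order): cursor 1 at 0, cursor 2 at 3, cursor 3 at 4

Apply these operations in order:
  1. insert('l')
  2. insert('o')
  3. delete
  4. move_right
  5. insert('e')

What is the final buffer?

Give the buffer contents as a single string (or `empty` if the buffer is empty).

Answer: loebzldelse

Derivation:
After op 1 (insert('l')): buffer="lobzldls" (len 8), cursors c1@1 c2@5 c3@7, authorship 1...2.3.
After op 2 (insert('o')): buffer="loobzlodlos" (len 11), cursors c1@2 c2@7 c3@10, authorship 11...22.33.
After op 3 (delete): buffer="lobzldls" (len 8), cursors c1@1 c2@5 c3@7, authorship 1...2.3.
After op 4 (move_right): buffer="lobzldls" (len 8), cursors c1@2 c2@6 c3@8, authorship 1...2.3.
After op 5 (insert('e')): buffer="loebzldelse" (len 11), cursors c1@3 c2@8 c3@11, authorship 1.1..2.23.3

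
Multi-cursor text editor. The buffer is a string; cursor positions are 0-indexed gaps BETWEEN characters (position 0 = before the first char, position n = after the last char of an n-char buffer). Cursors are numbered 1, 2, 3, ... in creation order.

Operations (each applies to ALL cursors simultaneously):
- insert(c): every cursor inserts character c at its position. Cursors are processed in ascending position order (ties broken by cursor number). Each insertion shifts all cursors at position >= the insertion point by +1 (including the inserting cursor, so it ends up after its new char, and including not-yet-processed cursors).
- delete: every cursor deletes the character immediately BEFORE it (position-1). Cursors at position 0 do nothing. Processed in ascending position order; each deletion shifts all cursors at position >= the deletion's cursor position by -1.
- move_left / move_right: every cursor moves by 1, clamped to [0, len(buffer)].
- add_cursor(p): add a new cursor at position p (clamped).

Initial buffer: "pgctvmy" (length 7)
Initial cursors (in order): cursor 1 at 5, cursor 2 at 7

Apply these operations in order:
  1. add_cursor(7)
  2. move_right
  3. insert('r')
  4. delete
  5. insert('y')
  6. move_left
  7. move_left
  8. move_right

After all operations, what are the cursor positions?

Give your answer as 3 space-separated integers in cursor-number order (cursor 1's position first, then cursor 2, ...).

Answer: 6 9 9

Derivation:
After op 1 (add_cursor(7)): buffer="pgctvmy" (len 7), cursors c1@5 c2@7 c3@7, authorship .......
After op 2 (move_right): buffer="pgctvmy" (len 7), cursors c1@6 c2@7 c3@7, authorship .......
After op 3 (insert('r')): buffer="pgctvmryrr" (len 10), cursors c1@7 c2@10 c3@10, authorship ......1.23
After op 4 (delete): buffer="pgctvmy" (len 7), cursors c1@6 c2@7 c3@7, authorship .......
After op 5 (insert('y')): buffer="pgctvmyyyy" (len 10), cursors c1@7 c2@10 c3@10, authorship ......1.23
After op 6 (move_left): buffer="pgctvmyyyy" (len 10), cursors c1@6 c2@9 c3@9, authorship ......1.23
After op 7 (move_left): buffer="pgctvmyyyy" (len 10), cursors c1@5 c2@8 c3@8, authorship ......1.23
After op 8 (move_right): buffer="pgctvmyyyy" (len 10), cursors c1@6 c2@9 c3@9, authorship ......1.23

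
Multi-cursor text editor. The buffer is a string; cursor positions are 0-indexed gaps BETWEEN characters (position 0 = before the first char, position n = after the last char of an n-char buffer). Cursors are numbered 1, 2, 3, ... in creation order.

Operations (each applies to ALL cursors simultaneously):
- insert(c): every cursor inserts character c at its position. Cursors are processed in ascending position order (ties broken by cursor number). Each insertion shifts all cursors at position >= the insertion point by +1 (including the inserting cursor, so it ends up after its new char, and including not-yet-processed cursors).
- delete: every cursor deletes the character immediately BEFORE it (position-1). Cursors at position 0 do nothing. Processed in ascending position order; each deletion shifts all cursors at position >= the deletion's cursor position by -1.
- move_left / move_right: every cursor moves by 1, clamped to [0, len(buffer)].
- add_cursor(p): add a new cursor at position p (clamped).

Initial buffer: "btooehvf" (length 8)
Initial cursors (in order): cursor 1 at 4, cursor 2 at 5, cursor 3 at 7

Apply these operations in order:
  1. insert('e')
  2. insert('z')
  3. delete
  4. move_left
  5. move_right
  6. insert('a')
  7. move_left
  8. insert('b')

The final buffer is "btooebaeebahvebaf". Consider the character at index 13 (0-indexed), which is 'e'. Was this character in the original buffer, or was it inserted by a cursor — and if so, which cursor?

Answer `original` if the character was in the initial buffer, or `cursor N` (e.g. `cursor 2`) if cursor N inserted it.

Answer: cursor 3

Derivation:
After op 1 (insert('e')): buffer="btooeeehvef" (len 11), cursors c1@5 c2@7 c3@10, authorship ....1.2..3.
After op 2 (insert('z')): buffer="btooezeezhvezf" (len 14), cursors c1@6 c2@9 c3@13, authorship ....11.22..33.
After op 3 (delete): buffer="btooeeehvef" (len 11), cursors c1@5 c2@7 c3@10, authorship ....1.2..3.
After op 4 (move_left): buffer="btooeeehvef" (len 11), cursors c1@4 c2@6 c3@9, authorship ....1.2..3.
After op 5 (move_right): buffer="btooeeehvef" (len 11), cursors c1@5 c2@7 c3@10, authorship ....1.2..3.
After op 6 (insert('a')): buffer="btooeaeeahveaf" (len 14), cursors c1@6 c2@9 c3@13, authorship ....11.22..33.
After op 7 (move_left): buffer="btooeaeeahveaf" (len 14), cursors c1@5 c2@8 c3@12, authorship ....11.22..33.
After op 8 (insert('b')): buffer="btooebaeebahvebaf" (len 17), cursors c1@6 c2@10 c3@15, authorship ....111.222..333.
Authorship (.=original, N=cursor N): . . . . 1 1 1 . 2 2 2 . . 3 3 3 .
Index 13: author = 3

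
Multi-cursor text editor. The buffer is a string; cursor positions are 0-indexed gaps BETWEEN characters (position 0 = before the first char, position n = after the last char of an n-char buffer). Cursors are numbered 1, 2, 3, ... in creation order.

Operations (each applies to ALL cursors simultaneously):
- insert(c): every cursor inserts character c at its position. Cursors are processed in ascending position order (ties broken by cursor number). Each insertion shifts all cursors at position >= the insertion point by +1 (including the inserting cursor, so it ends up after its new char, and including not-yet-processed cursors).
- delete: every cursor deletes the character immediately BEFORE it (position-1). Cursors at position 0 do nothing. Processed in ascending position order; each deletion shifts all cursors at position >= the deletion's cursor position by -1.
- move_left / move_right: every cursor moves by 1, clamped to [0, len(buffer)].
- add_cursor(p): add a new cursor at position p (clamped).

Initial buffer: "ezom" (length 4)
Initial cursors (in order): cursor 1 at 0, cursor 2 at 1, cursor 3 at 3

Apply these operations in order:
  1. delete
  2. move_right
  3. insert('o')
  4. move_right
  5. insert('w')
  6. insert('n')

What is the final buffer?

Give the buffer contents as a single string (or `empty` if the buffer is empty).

Answer: zoomwwnnown

Derivation:
After op 1 (delete): buffer="zm" (len 2), cursors c1@0 c2@0 c3@1, authorship ..
After op 2 (move_right): buffer="zm" (len 2), cursors c1@1 c2@1 c3@2, authorship ..
After op 3 (insert('o')): buffer="zoomo" (len 5), cursors c1@3 c2@3 c3@5, authorship .12.3
After op 4 (move_right): buffer="zoomo" (len 5), cursors c1@4 c2@4 c3@5, authorship .12.3
After op 5 (insert('w')): buffer="zoomwwow" (len 8), cursors c1@6 c2@6 c3@8, authorship .12.1233
After op 6 (insert('n')): buffer="zoomwwnnown" (len 11), cursors c1@8 c2@8 c3@11, authorship .12.1212333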